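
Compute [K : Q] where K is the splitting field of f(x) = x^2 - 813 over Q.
[K : Q] = 2

f(x) = x^2 - 813 factors as (x - √813)(x + √813). The splitting field is K = Q(√813). Since 813 is squarefree and > 1, it is not a perfect square, so x^2 - 813 is irreducible over Q and [Q(√813) : Q] = 2. Hence [K : Q] = 2.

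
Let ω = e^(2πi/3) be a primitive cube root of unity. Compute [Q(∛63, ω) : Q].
[Q(∛63, ω) : Q] = 6

[Q(∛63):Q] = 3 (min poly x^3 - 63, irreducible since 63 is not a perfect cube). [Q(ω):Q] = 2 (min poly x^2 + x + 1). Since Q(∛63) ⊂ R and ω ∉ R, we have ω ∉ Q(∛63), so x^2 + x + 1 remains irreducible over Q(∛63) and [Q(∛63, ω) : Q(∛63)] = 2. By the tower law, [Q(∛63, ω) : Q] = 3 · 2 = 6. (In fact Q(∛63, ω) is the splitting field of x^3 - 63 over Q.)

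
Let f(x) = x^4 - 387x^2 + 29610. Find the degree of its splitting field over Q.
[K : Q] = 4

Solving the quadratic in x^2: x^2 = (387 ± √(387^2 - 4·29610))/2 = (387 ± √31329)/2 = (387 ± 177)/2, giving x^2 = 105 or x^2 = 282. So f(x) = (x^2 - 105)(x^2 - 282) and the roots of f are ±√105, ±√282. Hence the splitting field is K = Q(√105, √282). Since 105 and 282 are distinct squarefree integers > 1, their product 29610 is not a perfect square, so √282 ∉ Q(√105). By the tower law [K:Q] = [Q(√105,√282):Q(√105)] · [Q(√105):Q] = 2 · 2 = 4.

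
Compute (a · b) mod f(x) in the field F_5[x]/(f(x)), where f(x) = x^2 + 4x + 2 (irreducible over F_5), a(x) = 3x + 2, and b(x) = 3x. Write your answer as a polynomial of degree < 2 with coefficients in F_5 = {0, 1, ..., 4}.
a · b ≡ 2 (mod f(x))

Multiply in F_5[x]: a(x)·b(x) = (3x + 2)·(3x) = 4x^2 + x. This has degree ≥ 2, so divide by f(x) over F_5: 4x^2 + x = (4)·(x^2 + 4x + 2) + (2). Hence a·b ≡ 2 (mod f). (F_5[x]/(f) is a field with 5^2 = 25 elements since f is irreducible of degree 2.)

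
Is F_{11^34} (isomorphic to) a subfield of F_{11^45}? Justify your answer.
No: F_{11^34} is not a subfield of F_{11^45}

F_{p^m} embeds in F_{p^n} iff m | n. Here 34 ∤ 45 (since 45 = 1·34 + 11 with remainder 11 ≠ 0), so F_{11^34} is not a subfield of F_{11^45}. Equivalently: if it were, the tower law would give 34 = [F_{11^34}:F_11] dividing [F_{11^45}:F_11] = 45, contradiction.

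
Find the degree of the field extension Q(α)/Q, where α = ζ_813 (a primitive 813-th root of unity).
[Q(α):Q] = 540

The minimal polynomial of ζ_813 over Q is the 813-th cyclotomic polynomial Φ_813(x), which is irreducible over Q and has degree φ(813) = 540. Hence [Q(α):Q] = φ(813) = 540.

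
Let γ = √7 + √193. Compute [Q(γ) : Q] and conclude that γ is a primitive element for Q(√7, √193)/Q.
[Q(γ) : Q] = 4 (equivalently, Q(γ) = Q(√7, √193))

Obviously Q(γ) ⊆ Q(√7, √193), and [Q(√7, √193):Q] = 4 (since 7, 193 are distinct squarefree integers > 1 with 1351 not a perfect square). To show equality we compute the minimal polynomial of γ. From γ = √7 + √193: γ^2 = 7 + 2√(1351) + 193 = 200 + 2√(1351), so γ^2 - 200 = 2√(1351); squaring, (γ^2 - 200)^2 = 4·1351, i.e. γ^4 - 400γ^2 + 40000 - 5404 = 0, i.e. γ^4 - 400γ^2 + 34596 = 0. So γ is a root of x^4 - 400x^2 + 34596. This polynomial is irreducible over Q: it has no rational root (each ±√7 ± √193 is irrational), and any factorization into two quadratics over Q would force √(1351) ∈ Q (pairing opposite roots) or √7, √193 ∈ Q (other pairings), all impossible. Hence [Q(γ):Q] = 4 = [Q(√7, √193):Q], so Q(γ) = Q(√7, √193).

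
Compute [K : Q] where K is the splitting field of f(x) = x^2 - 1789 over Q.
[K : Q] = 2

f(x) = x^2 - 1789 factors as (x - √1789)(x + √1789). The splitting field is K = Q(√1789). Since 1789 is squarefree and > 1, it is not a perfect square, so x^2 - 1789 is irreducible over Q and [Q(√1789) : Q] = 2. Hence [K : Q] = 2.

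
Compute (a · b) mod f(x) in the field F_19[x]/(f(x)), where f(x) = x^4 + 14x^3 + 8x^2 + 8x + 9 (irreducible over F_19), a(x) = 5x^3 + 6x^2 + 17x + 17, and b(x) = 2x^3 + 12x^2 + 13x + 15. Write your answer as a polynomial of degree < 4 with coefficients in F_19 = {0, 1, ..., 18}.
a · b ≡ 9x^3 + 16x^2 + 2x + 7 (mod f(x))

Multiply in F_19[x]: a(x)·b(x) = (5x^3 + 6x^2 + 17x + 17)·(2x^3 + 12x^2 + 13x + 15) = 10x^6 + 15x^5 + 11x^3 + 2x^2 + x + 8. This has degree ≥ 4, so divide by f(x) over F_19: 10x^6 + 15x^5 + 11x^3 + 2x^2 + x + 8 = (10x^2 + 8x + 17)·(x^4 + 14x^3 + 8x^2 + 8x + 9) + (9x^3 + 16x^2 + 2x + 7). Hence a·b ≡ 9x^3 + 16x^2 + 2x + 7 (mod f). (F_19[x]/(f) is a field with 19^4 = 130321 elements since f is irreducible of degree 4.)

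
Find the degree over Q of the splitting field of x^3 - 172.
[K : Q] = 6

The roots of x^3 - 172 are ∛172, ω∛172, ω^2∛172 where ω = e^(2πi/3) is a primitive cube root of unity, so K = Q(∛172, ω). Now [Q(∛172):Q] = 3 (since 172 is not a perfect cube, x^3 - 172 is irreducible) and [Q(ω):Q] = 2. Both 2 and 3 divide [K:Q], and [K:Q] ≤ 3·2 = 6, so [K:Q] = 6. (Equivalently: Q(∛172) ⊂ R but ω ∉ R, so [K : Q(∛172)] = 2.)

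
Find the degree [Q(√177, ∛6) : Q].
[Q(√177, ∛6) : Q] = 6

Let L = Q(√177, ∛6). Since Q(√177) ⊂ L and [Q(√177):Q] = 2, the tower law gives 2 | [L:Q]. Likewise Q(∛6) ⊂ L with [Q(∛6):Q] = 3 (because 6 is not a perfect cube), so 3 | [L:Q]. As gcd(2,3) = 1, [L:Q] is divisible by 6. Conversely L is generated over Q by √177 and ∛6, so [L:Q] ≤ 2·3 = 6. Therefore [Q(√177, ∛6) : Q] = 6.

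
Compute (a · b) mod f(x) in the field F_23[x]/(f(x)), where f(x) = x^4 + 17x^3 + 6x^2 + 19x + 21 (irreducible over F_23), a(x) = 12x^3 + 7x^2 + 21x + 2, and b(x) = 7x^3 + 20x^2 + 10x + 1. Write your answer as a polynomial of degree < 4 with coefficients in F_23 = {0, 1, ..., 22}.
a · b ≡ 2x^3 + 11x^2 + 8x + 9 (mod f(x))

Multiply in F_23[x]: a(x)·b(x) = (12x^3 + 7x^2 + 21x + 2)·(7x^3 + 20x^2 + 10x + 1) = 15x^6 + 13x^5 + 16x^4 + 10x^3 + 4x^2 + 18x + 2. This has degree ≥ 4, so divide by f(x) over F_23: 15x^6 + 13x^5 + 16x^4 + 10x^3 + 4x^2 + 18x + 2 = (15x^2 + 11x + 15)·(x^4 + 17x^3 + 6x^2 + 19x + 21) + (2x^3 + 11x^2 + 8x + 9). Hence a·b ≡ 2x^3 + 11x^2 + 8x + 9 (mod f). (F_23[x]/(f) is a field with 23^4 = 279841 elements since f is irreducible of degree 4.)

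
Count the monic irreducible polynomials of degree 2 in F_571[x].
There are 162735 monic irreducible polynomials of degree 2 over F_571

Each element of F_{571^2} that lies in no proper subfield is a root of exactly one monic irreducible of degree 2 over F_571, and each such polynomial has 2 distinct roots in F_{571^2}. By Möbius inversion the count is N_571(2) = (1/2) Σ_{d|2} μ(2/d) · 571^d = (1/2)(μ(2)·571^1 + μ(1)·571^2) = 325470/2 = 162735.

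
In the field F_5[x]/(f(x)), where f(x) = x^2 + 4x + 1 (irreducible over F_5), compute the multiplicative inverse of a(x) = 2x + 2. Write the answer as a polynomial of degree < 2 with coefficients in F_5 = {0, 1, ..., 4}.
a(x)^(-1) ≡ 4x + 2 (mod f(x))

Since f is irreducible over F_5, F_5[x]/(f) is a field and a(x) ≠ 0 has an inverse. Apply the extended Euclidean algorithm to f(x) and a(x) in F_5[x]: f(x) = (3x + 4)·a(x) + (3). The last nonzero remainder is the constant 3 = gcd(f, a) in F_5. Back-substituting through the division chain expresses 3 = s(x)·a(x) + t(x)·f(x) with s(x) ≡ 2x + 1 (mod f), so (2x + 1)·a(x) ≡ 3 (mod f). Multiplying by 3^(-1) ≡ 2 in F_5 gives a(x)^(-1) ≡ 2·(2x + 1) ≡ 4x + 2 (mod f). Check: (2x + 2)·(4x + 2) = 3x^2 + 2x + 4 ≡ 1 (mod x^2 + 4x + 1).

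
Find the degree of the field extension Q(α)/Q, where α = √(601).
[Q(α):Q] = 2

[Q(α):Q] equals the degree of the minimal polynomial of α. Here α^2 = 601 and x^2 - 601 is irreducible (d = 601 is squarefree, ≠ 1, hence not a square), so deg(m_α) = 2. Thus [Q(α):Q] = 2.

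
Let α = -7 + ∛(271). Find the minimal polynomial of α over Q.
m_α(x) = x^3 + 21x^2 + 147x + 72

Set β = α + 7 = ∛(271), so β^3 = 271. Then (α + 7)^3 - 271 = 0, i.e. α is a root of g(x) = (x + 7)^3 - 271 = x^3 + 21x^2 + 147x + 72. Since g(x) = h(x + 7) where h(x) = x^3 - 271, and h is irreducible over Q (because 271 is not a perfect cube, so h has no rational root, and a monic cubic with no rational root is irreducible), g is also irreducible (irreducibility is preserved under the substitution x → x + 7). Hence m_α(x) = x^3 + 21x^2 + 147x + 72.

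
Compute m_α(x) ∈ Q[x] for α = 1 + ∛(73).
m_α(x) = x^3 - 3x^2 + 3x - 74

Set β = α - 1 = ∛(73), so β^3 = 73. Then (α - 1)^3 - 73 = 0, i.e. α is a root of g(x) = (x - 1)^3 - 73 = x^3 - 3x^2 + 3x - 74. Since g(x) = h(x - 1) where h(x) = x^3 - 73, and h is irreducible over Q (because 73 is not a perfect cube, so h has no rational root, and a monic cubic with no rational root is irreducible), g is also irreducible (irreducibility is preserved under the substitution x → x - 1). Hence m_α(x) = x^3 - 3x^2 + 3x - 74.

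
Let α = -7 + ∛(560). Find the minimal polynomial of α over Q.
m_α(x) = x^3 + 21x^2 + 147x - 217

Set β = α + 7 = ∛(560), so β^3 = 560. Then (α + 7)^3 - 560 = 0, i.e. α is a root of g(x) = (x + 7)^3 - 560 = x^3 + 21x^2 + 147x - 217. Since g(x) = h(x + 7) where h(x) = x^3 - 560, and h is irreducible over Q (because 560 is not a perfect cube, so h has no rational root, and a monic cubic with no rational root is irreducible), g is also irreducible (irreducibility is preserved under the substitution x → x + 7). Hence m_α(x) = x^3 + 21x^2 + 147x - 217.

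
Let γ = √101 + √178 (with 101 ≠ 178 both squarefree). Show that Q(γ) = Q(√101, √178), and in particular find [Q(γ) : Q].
[Q(γ) : Q] = 4 (equivalently, Q(γ) = Q(√101, √178))

Obviously Q(γ) ⊆ Q(√101, √178), and [Q(√101, √178):Q] = 4 (since 101, 178 are distinct squarefree integers > 1 with 17978 not a perfect square). To show equality we compute the minimal polynomial of γ. From γ = √101 + √178: γ^2 = 101 + 2√(17978) + 178 = 279 + 2√(17978), so γ^2 - 279 = 2√(17978); squaring, (γ^2 - 279)^2 = 4·17978, i.e. γ^4 - 558γ^2 + 77841 - 71912 = 0, i.e. γ^4 - 558γ^2 + 5929 = 0. So γ is a root of x^4 - 558x^2 + 5929. This polynomial is irreducible over Q: it has no rational root (each ±√101 ± √178 is irrational), and any factorization into two quadratics over Q would force √(17978) ∈ Q (pairing opposite roots) or √101, √178 ∈ Q (other pairings), all impossible. Hence [Q(γ):Q] = 4 = [Q(√101, √178):Q], so Q(γ) = Q(√101, √178).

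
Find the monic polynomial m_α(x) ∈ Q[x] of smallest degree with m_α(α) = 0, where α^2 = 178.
m_α(x) = x^2 - 178

α satisfies α^2 - 178 = 0, so x^2 - 178 annihilates α. Since d = 178 is squarefree and ≠ 1, it is not a perfect square in Q, so x^2 - 178 has no rational root and is therefore irreducible over Q (a degree-2 polynomial over a field is irreducible iff it has no root). Hence m_α(x) = x^2 - 178.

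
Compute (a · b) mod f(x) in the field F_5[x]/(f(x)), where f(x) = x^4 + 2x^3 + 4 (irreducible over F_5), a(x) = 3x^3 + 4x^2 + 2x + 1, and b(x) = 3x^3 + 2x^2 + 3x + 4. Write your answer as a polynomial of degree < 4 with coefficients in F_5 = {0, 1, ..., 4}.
a · b ≡ 3x^2 + x + 2 (mod f(x))

Multiply in F_5[x]: a(x)·b(x) = (3x^3 + 4x^2 + 2x + 1)·(3x^3 + 2x^2 + 3x + 4) = 4x^6 + 3x^5 + 3x^4 + x^3 + 4x^2 + x + 4. This has degree ≥ 4, so divide by f(x) over F_5: 4x^6 + 3x^5 + 3x^4 + x^3 + 4x^2 + x + 4 = (4x^2 + 3)·(x^4 + 2x^3 + 4) + (3x^2 + x + 2). Hence a·b ≡ 3x^2 + x + 2 (mod f). (F_5[x]/(f) is a field with 5^4 = 625 elements since f is irreducible of degree 4.)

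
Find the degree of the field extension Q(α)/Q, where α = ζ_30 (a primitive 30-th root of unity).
[Q(α):Q] = 8

The minimal polynomial of ζ_30 over Q is the 30-th cyclotomic polynomial Φ_30(x), which is irreducible over Q and has degree φ(30) = 8. Hence [Q(α):Q] = φ(30) = 8.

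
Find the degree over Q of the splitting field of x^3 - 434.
[K : Q] = 6

The roots of x^3 - 434 are ∛434, ω∛434, ω^2∛434 where ω = e^(2πi/3) is a primitive cube root of unity, so K = Q(∛434, ω). Now [Q(∛434):Q] = 3 (since 434 is not a perfect cube, x^3 - 434 is irreducible) and [Q(ω):Q] = 2. Both 2 and 3 divide [K:Q], and [K:Q] ≤ 3·2 = 6, so [K:Q] = 6. (Equivalently: Q(∛434) ⊂ R but ω ∉ R, so [K : Q(∛434)] = 2.)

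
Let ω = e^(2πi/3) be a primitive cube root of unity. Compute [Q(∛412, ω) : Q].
[Q(∛412, ω) : Q] = 6

[Q(∛412):Q] = 3 (min poly x^3 - 412, irreducible since 412 is not a perfect cube). [Q(ω):Q] = 2 (min poly x^2 + x + 1). Since Q(∛412) ⊂ R and ω ∉ R, we have ω ∉ Q(∛412), so x^2 + x + 1 remains irreducible over Q(∛412) and [Q(∛412, ω) : Q(∛412)] = 2. By the tower law, [Q(∛412, ω) : Q] = 3 · 2 = 6. (In fact Q(∛412, ω) is the splitting field of x^3 - 412 over Q.)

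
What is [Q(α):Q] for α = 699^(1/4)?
[Q(α):Q] = 4

α is a root of x^4 - 699. By Eisenstein's criterion at the prime p = 3 (which divides the constant term 699 but p^2 = 9 does not, since 699 is squarefree), x^4 - 699 is irreducible over Q. Hence [Q(α):Q] = 4.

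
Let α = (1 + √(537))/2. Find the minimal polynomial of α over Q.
m_α(x) = x^2 - x - 134

From 2α - 1 = √(537), squaring gives (2α - 1)^2 = 537, i.e. 4α^2 - 4α + 1 = 537, so α^2 - α + (1 - 537)/4 = 0. Since 537 ≡ 1 (mod 4), (1 - 537)/4 = -134 ∈ Z. The polynomial x^2 - x - 134 has discriminant 1 - 4·(-134) = 537, which is not a perfect square in Q (d = 537 is squarefree and ≠ 1), so x^2 - x - 134 is irreducible over Q. It is the minimal polynomial of α.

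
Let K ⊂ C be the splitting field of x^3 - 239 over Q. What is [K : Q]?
[K : Q] = 6

The roots of x^3 - 239 are ∛239, ω∛239, ω^2∛239 where ω = e^(2πi/3) is a primitive cube root of unity, so K = Q(∛239, ω). Now [Q(∛239):Q] = 3 (since 239 is not a perfect cube, x^3 - 239 is irreducible) and [Q(ω):Q] = 2. Both 2 and 3 divide [K:Q], and [K:Q] ≤ 3·2 = 6, so [K:Q] = 6. (Equivalently: Q(∛239) ⊂ R but ω ∉ R, so [K : Q(∛239)] = 2.)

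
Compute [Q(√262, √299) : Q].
[Q(√262, √299) : Q] = 4

[Q(√262):Q] = 2 (min poly x^2 - 262, irreducible since 262 is squarefree > 1). For the top step, suppose √299 ∈ Q(√262), say √299 = c + d√262 with c, d ∈ Q. Squaring: 299 = c^2 + 262d^2 + 2cd√262. Since √262 ∉ Q this forces 2cd = 0. If d = 0 then √299 = c ∈ Q, contradicting 299 squarefree > 1. If c = 0 then 299 = 262d^2, so 262·299 = (262d)^2 is a perfect square in Q — but 262·299 = 78338 is not a perfect square (since 262 and 299 are distinct squarefree integers). Contradiction. Hence √299 ∉ Q(√262), so x^2 - 299 stays irreducible over Q(√262) and [Q(√262, √299) : Q(√262)] = 2. By the tower law, [Q(√262, √299) : Q] = 2 · 2 = 4.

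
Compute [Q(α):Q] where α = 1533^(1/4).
[Q(α):Q] = 4

α is a root of x^4 - 1533. By Eisenstein's criterion at the prime p = 3 (which divides the constant term 1533 but p^2 = 9 does not, since 1533 is squarefree), x^4 - 1533 is irreducible over Q. Hence [Q(α):Q] = 4.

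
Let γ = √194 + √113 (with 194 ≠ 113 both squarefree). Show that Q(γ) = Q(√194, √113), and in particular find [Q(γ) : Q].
[Q(γ) : Q] = 4 (equivalently, Q(γ) = Q(√194, √113))

Obviously Q(γ) ⊆ Q(√194, √113), and [Q(√194, √113):Q] = 4 (since 194, 113 are distinct squarefree integers > 1 with 21922 not a perfect square). To show equality we compute the minimal polynomial of γ. From γ = √194 + √113: γ^2 = 194 + 2√(21922) + 113 = 307 + 2√(21922), so γ^2 - 307 = 2√(21922); squaring, (γ^2 - 307)^2 = 4·21922, i.e. γ^4 - 614γ^2 + 94249 - 87688 = 0, i.e. γ^4 - 614γ^2 + 6561 = 0. So γ is a root of x^4 - 614x^2 + 6561. This polynomial is irreducible over Q: it has no rational root (each ±√194 ± √113 is irrational), and any factorization into two quadratics over Q would force √(21922) ∈ Q (pairing opposite roots) or √194, √113 ∈ Q (other pairings), all impossible. Hence [Q(γ):Q] = 4 = [Q(√194, √113):Q], so Q(γ) = Q(√194, √113).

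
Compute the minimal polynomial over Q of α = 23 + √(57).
m_α(x) = x^2 - 46x + 472

From α - 23 = √(57), squaring gives (α - 23)^2 = 57, i.e. α^2 - 46α + 529 = 57, so α^2 - 46α + 472 = 0. The discriminant of x^2 - 46x + 472 is (-46)^2 - 4·(472) = 2116 - 1888 = 228, and 4·(57) is not a perfect square in Q since 57 is squarefree and ≠ 1. Hence x^2 - 46x + 472 is irreducible over Q and is the minimal polynomial of α.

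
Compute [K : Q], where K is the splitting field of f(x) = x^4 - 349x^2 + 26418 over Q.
[K : Q] = 4

Solving the quadratic in x^2: x^2 = (349 ± √(349^2 - 4·26418))/2 = (349 ± √16129)/2 = (349 ± 127)/2, giving x^2 = 111 or x^2 = 238. So f(x) = (x^2 - 111)(x^2 - 238) and the roots of f are ±√111, ±√238. Hence the splitting field is K = Q(√111, √238). Since 111 and 238 are distinct squarefree integers > 1, their product 26418 is not a perfect square, so √238 ∉ Q(√111). By the tower law [K:Q] = [Q(√111,√238):Q(√111)] · [Q(√111):Q] = 2 · 2 = 4.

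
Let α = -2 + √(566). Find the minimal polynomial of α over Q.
m_α(x) = x^2 + 4x - 562

From α + 2 = √(566), squaring gives (α + 2)^2 = 566, i.e. α^2 + 4α + 4 = 566, so α^2 + 4α - 562 = 0. The discriminant of x^2 + 4x - 562 is (4)^2 - 4·(-562) = 16 + 2248 = 2264, and 4·(566) is not a perfect square in Q since 566 is squarefree and ≠ 1. Hence x^2 + 4x - 562 is irreducible over Q and is the minimal polynomial of α.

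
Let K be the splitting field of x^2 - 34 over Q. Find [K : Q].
[K : Q] = 2

f(x) = x^2 - 34 factors as (x - √34)(x + √34). The splitting field is K = Q(√34). Since 34 is squarefree and > 1, it is not a perfect square, so x^2 - 34 is irreducible over Q and [Q(√34) : Q] = 2. Hence [K : Q] = 2.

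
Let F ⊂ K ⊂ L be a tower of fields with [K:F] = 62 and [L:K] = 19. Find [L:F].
[L:F] = 1178

The tower law says that for any tower of field extensions F ⊂ K ⊂ L with finite degrees, [L:F] = [L:K] · [K:F]. Here this gives [L:F] = 19 · 62 = 1178.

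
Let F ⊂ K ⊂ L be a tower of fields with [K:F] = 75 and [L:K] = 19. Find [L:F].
[L:F] = 1425

The tower law says that for any tower of field extensions F ⊂ K ⊂ L with finite degrees, [L:F] = [L:K] · [K:F]. Here this gives [L:F] = 19 · 75 = 1425.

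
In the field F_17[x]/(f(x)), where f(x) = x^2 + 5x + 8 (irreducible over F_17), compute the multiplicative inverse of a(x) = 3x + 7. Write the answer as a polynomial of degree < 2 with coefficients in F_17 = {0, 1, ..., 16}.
a(x)^(-1) ≡ 3x + 8 (mod f(x))

Since f is irreducible over F_17, F_17[x]/(f) is a field and a(x) ≠ 0 has an inverse. Apply the extended Euclidean algorithm to f(x) and a(x) in F_17[x]: f(x) = (6x + 16)·a(x) + (15). The last nonzero remainder is the constant 15 = gcd(f, a) in F_17. Back-substituting through the division chain expresses 15 = s(x)·a(x) + t(x)·f(x) with s(x) ≡ 11x + 1 (mod f), so (11x + 1)·a(x) ≡ 15 (mod f). Multiplying by 15^(-1) ≡ 8 in F_17 gives a(x)^(-1) ≡ 8·(11x + 1) ≡ 3x + 8 (mod f). Check: (3x + 7)·(3x + 8) = 9x^2 + 11x + 5 ≡ 1 (mod x^2 + 5x + 8).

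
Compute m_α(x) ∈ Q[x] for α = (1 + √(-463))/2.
m_α(x) = x^2 - x + 116

From 2α - 1 = √(-463), squaring gives (2α - 1)^2 = -463, i.e. 4α^2 - 4α + 1 = -463, so α^2 - α + (1 + 463)/4 = 0. Since -463 ≡ 1 (mod 4), (1 + 463)/4 = 116 ∈ Z. The polynomial x^2 - x + 116 has discriminant 1 - 4·(116) = -463, which is not a perfect square in Q (d = -463 is squarefree and ≠ 1), so x^2 - x + 116 is irreducible over Q. It is the minimal polynomial of α.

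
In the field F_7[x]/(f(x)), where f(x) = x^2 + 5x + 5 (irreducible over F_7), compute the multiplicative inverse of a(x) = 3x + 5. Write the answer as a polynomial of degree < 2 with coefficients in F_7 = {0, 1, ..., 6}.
a(x)^(-1) ≡ 2x + 2 (mod f(x))

Since f is irreducible over F_7, F_7[x]/(f) is a field and a(x) ≠ 0 has an inverse. Apply the extended Euclidean algorithm to f(x) and a(x) in F_7[x]: f(x) = (5x + 5)·a(x) + (1). The last nonzero remainder is the constant 1 = gcd(f, a) in F_7. Back-substituting through the division chain expresses 1 = s(x)·a(x) + t(x)·f(x) with s(x) ≡ 2x + 2 (mod f), so a(x)^(-1) ≡ s(x) = 2x + 2 (mod f). Check: (3x + 5)·(2x + 2) = 6x^2 + 2x + 3 ≡ 1 (mod x^2 + 5x + 5).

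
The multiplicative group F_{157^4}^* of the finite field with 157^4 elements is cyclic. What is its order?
|F_{157^4}^*| = 607573200

F_{157^4} has 157^4 = 607573201 elements; its multiplicative group consists of all nonzero elements, so |F_{157^4}^*| = 607573201 - 1 = 607573200. (It is cyclic since any finite subgroup of the multiplicative group of a field is cyclic.)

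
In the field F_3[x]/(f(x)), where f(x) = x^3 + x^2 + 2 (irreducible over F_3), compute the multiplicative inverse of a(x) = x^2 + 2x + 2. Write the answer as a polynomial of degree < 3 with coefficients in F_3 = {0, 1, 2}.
a(x)^(-1) ≡ 2x + 1 (mod f(x))

Since f is irreducible over F_3, F_3[x]/(f) is a field and a(x) ≠ 0 has an inverse. Apply the extended Euclidean algorithm to f(x) and a(x) in F_3[x]: f(x) = (x + 2)·a(x) + (1). The last nonzero remainder is the constant 1 = gcd(f, a) in F_3. Back-substituting through the division chain expresses 1 = s(x)·a(x) + t(x)·f(x) with s(x) ≡ 2x + 1 (mod f), so a(x)^(-1) ≡ s(x) = 2x + 1 (mod f). Check: (x^2 + 2x + 2)·(2x + 1) = 2x^3 + 2x^2 + 2 ≡ 1 (mod x^3 + x^2 + 2).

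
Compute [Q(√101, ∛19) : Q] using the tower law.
[Q(√101, ∛19) : Q] = 6

Let L = Q(√101, ∛19). Since Q(√101) ⊂ L and [Q(√101):Q] = 2, the tower law gives 2 | [L:Q]. Likewise Q(∛19) ⊂ L with [Q(∛19):Q] = 3 (because 19 is not a perfect cube), so 3 | [L:Q]. As gcd(2,3) = 1, [L:Q] is divisible by 6. Conversely L is generated over Q by √101 and ∛19, so [L:Q] ≤ 2·3 = 6. Therefore [Q(√101, ∛19) : Q] = 6.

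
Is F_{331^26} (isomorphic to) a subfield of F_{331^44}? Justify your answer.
No: F_{331^26} is not a subfield of F_{331^44}

F_{p^m} embeds in F_{p^n} iff m | n. Here 26 ∤ 44 (since 44 = 1·26 + 18 with remainder 18 ≠ 0), so F_{331^26} is not a subfield of F_{331^44}. Equivalently: if it were, the tower law would give 26 = [F_{331^26}:F_331] dividing [F_{331^44}:F_331] = 44, contradiction.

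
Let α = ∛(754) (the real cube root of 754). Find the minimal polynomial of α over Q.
m_α(x) = x^3 - 754

α satisfies α^3 = 754, so x^3 - 754 annihilates α. By the rational root test, a rational root p/q (in lowest terms) of x^3 - 754 would satisfy p^3 = 754 q^3, forcing q = 1 and p^3 = 754; but 754 is not a perfect cube, contradiction. A monic cubic over Q with no rational root is irreducible (any nontrivial factorization would include a linear factor). Hence x^3 - 754 is the minimal polynomial of α, and in particular [Q(α):Q] = 3.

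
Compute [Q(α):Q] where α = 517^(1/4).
[Q(α):Q] = 4

α is a root of x^4 - 517. By Eisenstein's criterion at the prime p = 11 (which divides the constant term 517 but p^2 = 121 does not, since 517 is squarefree), x^4 - 517 is irreducible over Q. Hence [Q(α):Q] = 4.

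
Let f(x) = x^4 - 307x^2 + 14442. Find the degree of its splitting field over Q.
[K : Q] = 4

Solving the quadratic in x^2: x^2 = (307 ± √(307^2 - 4·14442))/2 = (307 ± √36481)/2 = (307 ± 191)/2, giving x^2 = 58 or x^2 = 249. So f(x) = (x^2 - 58)(x^2 - 249) and the roots of f are ±√58, ±√249. Hence the splitting field is K = Q(√58, √249). Since 58 and 249 are distinct squarefree integers > 1, their product 14442 is not a perfect square, so √249 ∉ Q(√58). By the tower law [K:Q] = [Q(√58,√249):Q(√58)] · [Q(√58):Q] = 2 · 2 = 4.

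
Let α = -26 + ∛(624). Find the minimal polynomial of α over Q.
m_α(x) = x^3 + 78x^2 + 2028x + 16952

Set β = α + 26 = ∛(624), so β^3 = 624. Then (α + 26)^3 - 624 = 0, i.e. α is a root of g(x) = (x + 26)^3 - 624 = x^3 + 78x^2 + 2028x + 16952. Since g(x) = h(x + 26) where h(x) = x^3 - 624, and h is irreducible over Q (because 624 is not a perfect cube, so h has no rational root, and a monic cubic with no rational root is irreducible), g is also irreducible (irreducibility is preserved under the substitution x → x + 26). Hence m_α(x) = x^3 + 78x^2 + 2028x + 16952.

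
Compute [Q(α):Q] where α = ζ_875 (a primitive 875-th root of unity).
[Q(α):Q] = 600

The minimal polynomial of ζ_875 over Q is the 875-th cyclotomic polynomial Φ_875(x), which is irreducible over Q and has degree φ(875) = 600. Hence [Q(α):Q] = φ(875) = 600.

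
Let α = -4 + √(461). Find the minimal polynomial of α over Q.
m_α(x) = x^2 + 8x - 445

From α + 4 = √(461), squaring gives (α + 4)^2 = 461, i.e. α^2 + 8α + 16 = 461, so α^2 + 8α - 445 = 0. The discriminant of x^2 + 8x - 445 is (8)^2 - 4·(-445) = 64 + 1780 = 1844, and 4·(461) is not a perfect square in Q since 461 is squarefree and ≠ 1. Hence x^2 + 8x - 445 is irreducible over Q and is the minimal polynomial of α.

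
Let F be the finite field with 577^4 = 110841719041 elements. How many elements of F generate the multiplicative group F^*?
There are φ(110841719040) = 25548816384 primitive elements

F_q^* is cyclic of order q - 1 = 110841719040. A cyclic group of order m has exactly φ(m) generators. Here m = 110841719040 = 2^8 · 3^2 · 5 · 13^2 · 17^2 · 197, so the number of primitive elements is φ(110841719040) = 25548816384.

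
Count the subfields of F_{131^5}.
F_{131^5} has 2 subfields

The subfields of F_{p^n} are exactly the fields F_{p^d} for d | n (each is the fixed field of the unique index-d subgroup of Gal(F_{p^n}/F_p) ≅ Z/nZ). The divisors of n = 5 are {1, 5}, giving 2 subfields: F_{131^1}, F_{131^5}.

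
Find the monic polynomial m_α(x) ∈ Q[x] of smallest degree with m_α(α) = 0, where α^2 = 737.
m_α(x) = x^2 - 737

α satisfies α^2 - 737 = 0, so x^2 - 737 annihilates α. Since d = 737 is squarefree and ≠ 1, it is not a perfect square in Q, so x^2 - 737 has no rational root and is therefore irreducible over Q (a degree-2 polynomial over a field is irreducible iff it has no root). Hence m_α(x) = x^2 - 737.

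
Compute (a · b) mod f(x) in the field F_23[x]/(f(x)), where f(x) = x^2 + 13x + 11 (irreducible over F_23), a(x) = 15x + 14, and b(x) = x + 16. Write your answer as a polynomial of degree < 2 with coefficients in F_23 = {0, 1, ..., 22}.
a · b ≡ 13x + 13 (mod f(x))

Multiply in F_23[x]: a(x)·b(x) = (15x + 14)·(x + 16) = 15x^2 + x + 17. This has degree ≥ 2, so divide by f(x) over F_23: 15x^2 + x + 17 = (15)·(x^2 + 13x + 11) + (13x + 13). Hence a·b ≡ 13x + 13 (mod f). (F_23[x]/(f) is a field with 23^2 = 529 elements since f is irreducible of degree 2.)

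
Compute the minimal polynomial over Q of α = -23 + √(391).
m_α(x) = x^2 + 46x + 138

From α + 23 = √(391), squaring gives (α + 23)^2 = 391, i.e. α^2 + 46α + 529 = 391, so α^2 + 46α + 138 = 0. The discriminant of x^2 + 46x + 138 is (46)^2 - 4·(138) = 2116 - 552 = 1564, and 4·(391) is not a perfect square in Q since 391 is squarefree and ≠ 1. Hence x^2 + 46x + 138 is irreducible over Q and is the minimal polynomial of α.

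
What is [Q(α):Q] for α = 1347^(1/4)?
[Q(α):Q] = 4

α is a root of x^4 - 1347. By Eisenstein's criterion at the prime p = 3 (which divides the constant term 1347 but p^2 = 9 does not, since 1347 is squarefree), x^4 - 1347 is irreducible over Q. Hence [Q(α):Q] = 4.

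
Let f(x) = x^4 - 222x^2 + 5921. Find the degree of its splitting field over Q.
[K : Q] = 4

Solving the quadratic in x^2: x^2 = (222 ± √(222^2 - 4·5921))/2 = (222 ± √25600)/2 = (222 ± 160)/2, giving x^2 = 191 or x^2 = 31. So f(x) = (x^2 - 191)(x^2 - 31) and the roots of f are ±√191, ±√31. Hence the splitting field is K = Q(√191, √31). Since 191 and 31 are distinct squarefree integers > 1, their product 5921 is not a perfect square, so √31 ∉ Q(√191). By the tower law [K:Q] = [Q(√191,√31):Q(√191)] · [Q(√191):Q] = 2 · 2 = 4.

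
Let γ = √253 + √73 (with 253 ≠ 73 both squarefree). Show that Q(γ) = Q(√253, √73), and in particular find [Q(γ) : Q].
[Q(γ) : Q] = 4 (equivalently, Q(γ) = Q(√253, √73))

Obviously Q(γ) ⊆ Q(√253, √73), and [Q(√253, √73):Q] = 4 (since 253, 73 are distinct squarefree integers > 1 with 18469 not a perfect square). To show equality we compute the minimal polynomial of γ. From γ = √253 + √73: γ^2 = 253 + 2√(18469) + 73 = 326 + 2√(18469), so γ^2 - 326 = 2√(18469); squaring, (γ^2 - 326)^2 = 4·18469, i.e. γ^4 - 652γ^2 + 106276 - 73876 = 0, i.e. γ^4 - 652γ^2 + 32400 = 0. So γ is a root of x^4 - 652x^2 + 32400. This polynomial is irreducible over Q: it has no rational root (each ±√253 ± √73 is irrational), and any factorization into two quadratics over Q would force √(18469) ∈ Q (pairing opposite roots) or √253, √73 ∈ Q (other pairings), all impossible. Hence [Q(γ):Q] = 4 = [Q(√253, √73):Q], so Q(γ) = Q(√253, √73).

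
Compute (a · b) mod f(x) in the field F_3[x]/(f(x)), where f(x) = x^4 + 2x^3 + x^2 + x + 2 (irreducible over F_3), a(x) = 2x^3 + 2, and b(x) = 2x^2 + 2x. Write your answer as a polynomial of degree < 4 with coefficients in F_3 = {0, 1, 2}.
a · b ≡ x^3 + x^2 + 2 (mod f(x))

Multiply in F_3[x]: a(x)·b(x) = (2x^3 + 2)·(2x^2 + 2x) = x^5 + x^4 + x^2 + x. This has degree ≥ 4, so divide by f(x) over F_3: x^5 + x^4 + x^2 + x = (x + 2)·(x^4 + 2x^3 + x^2 + x + 2) + (x^3 + x^2 + 2). Hence a·b ≡ x^3 + x^2 + 2 (mod f). (F_3[x]/(f) is a field with 3^4 = 81 elements since f is irreducible of degree 4.)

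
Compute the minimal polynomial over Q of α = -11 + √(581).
m_α(x) = x^2 + 22x - 460

From α + 11 = √(581), squaring gives (α + 11)^2 = 581, i.e. α^2 + 22α + 121 = 581, so α^2 + 22α - 460 = 0. The discriminant of x^2 + 22x - 460 is (22)^2 - 4·(-460) = 484 + 1840 = 2324, and 4·(581) is not a perfect square in Q since 581 is squarefree and ≠ 1. Hence x^2 + 22x - 460 is irreducible over Q and is the minimal polynomial of α.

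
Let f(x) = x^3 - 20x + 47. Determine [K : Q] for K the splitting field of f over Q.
[K : Q] = 6

By the rational root test, any rational root of the monic integer polynomial f(x) = x^3 - 20x + 47 must be an integer dividing the constant term 47, i.e. one of ±{1, 47}. Evaluating: f(1) = 28, f(-1) = 66, f(47) = 102930, f(-47) = -102836; none is 0, so f has no rational root and is therefore irreducible over Q (a cubic with no linear factor over a field is irreducible). For an irreducible cubic, the Galois group is A_3 or S_3 according as the discriminant disc(f) = -4a^3 - 27b^2 = -4·(-20)^3 - 27·(47)^2 = -27643 is or is not a square in Q. Here disc(f) = -27643 is not a perfect square in Q, so the Galois group of f over Q is not contained in A_3 and must be all of S_3. The splitting field has degree |S_3| = 6 over Q, so [K : Q] = 6.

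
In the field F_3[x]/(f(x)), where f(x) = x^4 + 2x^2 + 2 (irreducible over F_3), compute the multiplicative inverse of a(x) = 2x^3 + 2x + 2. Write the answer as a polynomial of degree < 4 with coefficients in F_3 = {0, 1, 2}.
a(x)^(-1) ≡ x^2 + x + 1 (mod f(x))

Since f is irreducible over F_3, F_3[x]/(f) is a field and a(x) ≠ 0 has an inverse. Apply the extended Euclidean algorithm to f(x) and a(x) in F_3[x]: f(x) = (2x)·a(x) + (x^2 + 2x + 2);  a(x) = (2x + 2)·(x^2 + 2x + 2) + (1). The last nonzero remainder is the constant 1 = gcd(f, a) in F_3. Back-substituting through the division chain expresses 1 = s(x)·a(x) + t(x)·f(x) with s(x) ≡ x^2 + x + 1 (mod f), so a(x)^(-1) ≡ s(x) = x^2 + x + 1 (mod f). Check: (2x^3 + 2x + 2)·(x^2 + x + 1) = 2x^5 + 2x^4 + x^3 + x^2 + x + 2 ≡ 1 (mod x^4 + 2x^2 + 2).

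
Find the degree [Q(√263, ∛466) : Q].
[Q(√263, ∛466) : Q] = 6

Let L = Q(√263, ∛466). Since Q(√263) ⊂ L and [Q(√263):Q] = 2, the tower law gives 2 | [L:Q]. Likewise Q(∛466) ⊂ L with [Q(∛466):Q] = 3 (because 466 is not a perfect cube), so 3 | [L:Q]. As gcd(2,3) = 1, [L:Q] is divisible by 6. Conversely L is generated over Q by √263 and ∛466, so [L:Q] ≤ 2·3 = 6. Therefore [Q(√263, ∛466) : Q] = 6.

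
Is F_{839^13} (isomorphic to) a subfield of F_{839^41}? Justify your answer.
No: F_{839^13} is not a subfield of F_{839^41}

F_{p^m} embeds in F_{p^n} iff m | n. Here 13 ∤ 41 (since 41 = 3·13 + 2 with remainder 2 ≠ 0), so F_{839^13} is not a subfield of F_{839^41}. Equivalently: if it were, the tower law would give 13 = [F_{839^13}:F_839] dividing [F_{839^41}:F_839] = 41, contradiction.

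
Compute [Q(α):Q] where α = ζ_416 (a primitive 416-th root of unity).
[Q(α):Q] = 192

The minimal polynomial of ζ_416 over Q is the 416-th cyclotomic polynomial Φ_416(x), which is irreducible over Q and has degree φ(416) = 192. Hence [Q(α):Q] = φ(416) = 192.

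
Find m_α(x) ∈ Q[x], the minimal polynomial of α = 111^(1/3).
m_α(x) = x^3 - 111

α satisfies α^3 = 111, so x^3 - 111 annihilates α. By the rational root test, a rational root p/q (in lowest terms) of x^3 - 111 would satisfy p^3 = 111 q^3, forcing q = 1 and p^3 = 111; but 111 is not a perfect cube, contradiction. A monic cubic over Q with no rational root is irreducible (any nontrivial factorization would include a linear factor). Hence x^3 - 111 is the minimal polynomial of α, and in particular [Q(α):Q] = 3.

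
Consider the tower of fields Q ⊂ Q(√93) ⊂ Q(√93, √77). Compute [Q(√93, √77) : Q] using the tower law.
[Q(√93, √77) : Q] = 4

[Q(√93):Q] = 2 (min poly x^2 - 93, irreducible since 93 is squarefree > 1). For the top step, suppose √77 ∈ Q(√93), say √77 = c + d√93 with c, d ∈ Q. Squaring: 77 = c^2 + 93d^2 + 2cd√93. Since √93 ∉ Q this forces 2cd = 0. If d = 0 then √77 = c ∈ Q, contradicting 77 squarefree > 1. If c = 0 then 77 = 93d^2, so 93·77 = (93d)^2 is a perfect square in Q — but 93·77 = 7161 is not a perfect square (since 93 and 77 are distinct squarefree integers). Contradiction. Hence √77 ∉ Q(√93), so x^2 - 77 stays irreducible over Q(√93) and [Q(√93, √77) : Q(√93)] = 2. By the tower law, [Q(√93, √77) : Q] = 2 · 2 = 4.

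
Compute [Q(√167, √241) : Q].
[Q(√167, √241) : Q] = 4

[Q(√167):Q] = 2 (min poly x^2 - 167, irreducible since 167 is squarefree > 1). For the top step, suppose √241 ∈ Q(√167), say √241 = c + d√167 with c, d ∈ Q. Squaring: 241 = c^2 + 167d^2 + 2cd√167. Since √167 ∉ Q this forces 2cd = 0. If d = 0 then √241 = c ∈ Q, contradicting 241 squarefree > 1. If c = 0 then 241 = 167d^2, so 167·241 = (167d)^2 is a perfect square in Q — but 167·241 = 40247 is not a perfect square (since 167 and 241 are distinct squarefree integers). Contradiction. Hence √241 ∉ Q(√167), so x^2 - 241 stays irreducible over Q(√167) and [Q(√167, √241) : Q(√167)] = 2. By the tower law, [Q(√167, √241) : Q] = 2 · 2 = 4.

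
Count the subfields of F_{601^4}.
F_{601^4} has 3 subfields

The subfields of F_{p^n} are exactly the fields F_{p^d} for d | n (each is the fixed field of the unique index-d subgroup of Gal(F_{p^n}/F_p) ≅ Z/nZ). The divisors of n = 4 are {1, 2, 4}, giving 3 subfields: F_{601^1}, F_{601^2}, F_{601^4}.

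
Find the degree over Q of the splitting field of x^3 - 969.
[K : Q] = 6

The roots of x^3 - 969 are ∛969, ω∛969, ω^2∛969 where ω = e^(2πi/3) is a primitive cube root of unity, so K = Q(∛969, ω). Now [Q(∛969):Q] = 3 (since 969 is not a perfect cube, x^3 - 969 is irreducible) and [Q(ω):Q] = 2. Both 2 and 3 divide [K:Q], and [K:Q] ≤ 3·2 = 6, so [K:Q] = 6. (Equivalently: Q(∛969) ⊂ R but ω ∉ R, so [K : Q(∛969)] = 2.)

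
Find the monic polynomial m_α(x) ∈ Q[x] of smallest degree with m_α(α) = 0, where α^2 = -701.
m_α(x) = x^2 + 701

α satisfies α^2 + 701 = 0, so x^2 + 701 annihilates α. Since d = -701 is squarefree and ≠ 1, it is not a perfect square in Q, so x^2 + 701 has no rational root and is therefore irreducible over Q (a degree-2 polynomial over a field is irreducible iff it has no root). Hence m_α(x) = x^2 + 701.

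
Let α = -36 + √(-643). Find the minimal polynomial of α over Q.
m_α(x) = x^2 + 72x + 1939

From α + 36 = √(-643), squaring gives (α + 36)^2 = -643, i.e. α^2 + 72α + 1296 = -643, so α^2 + 72α + 1939 = 0. The discriminant of x^2 + 72x + 1939 is (72)^2 - 4·(1939) = 5184 - 7756 = -2572, and 4·(-643) is not a perfect square in Q since -643 is squarefree and ≠ 1. Hence x^2 + 72x + 1939 is irreducible over Q and is the minimal polynomial of α.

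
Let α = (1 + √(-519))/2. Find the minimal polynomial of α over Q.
m_α(x) = x^2 - x + 130

From 2α - 1 = √(-519), squaring gives (2α - 1)^2 = -519, i.e. 4α^2 - 4α + 1 = -519, so α^2 - α + (1 + 519)/4 = 0. Since -519 ≡ 1 (mod 4), (1 + 519)/4 = 130 ∈ Z. The polynomial x^2 - x + 130 has discriminant 1 - 4·(130) = -519, which is not a perfect square in Q (d = -519 is squarefree and ≠ 1), so x^2 - x + 130 is irreducible over Q. It is the minimal polynomial of α.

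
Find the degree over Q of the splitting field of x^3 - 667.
[K : Q] = 6

The roots of x^3 - 667 are ∛667, ω∛667, ω^2∛667 where ω = e^(2πi/3) is a primitive cube root of unity, so K = Q(∛667, ω). Now [Q(∛667):Q] = 3 (since 667 is not a perfect cube, x^3 - 667 is irreducible) and [Q(ω):Q] = 2. Both 2 and 3 divide [K:Q], and [K:Q] ≤ 3·2 = 6, so [K:Q] = 6. (Equivalently: Q(∛667) ⊂ R but ω ∉ R, so [K : Q(∛667)] = 2.)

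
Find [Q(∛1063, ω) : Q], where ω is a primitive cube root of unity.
[Q(∛1063, ω) : Q] = 6

[Q(∛1063):Q] = 3 (min poly x^3 - 1063, irreducible since 1063 is not a perfect cube). [Q(ω):Q] = 2 (min poly x^2 + x + 1). Since Q(∛1063) ⊂ R and ω ∉ R, we have ω ∉ Q(∛1063), so x^2 + x + 1 remains irreducible over Q(∛1063) and [Q(∛1063, ω) : Q(∛1063)] = 2. By the tower law, [Q(∛1063, ω) : Q] = 3 · 2 = 6. (In fact Q(∛1063, ω) is the splitting field of x^3 - 1063 over Q.)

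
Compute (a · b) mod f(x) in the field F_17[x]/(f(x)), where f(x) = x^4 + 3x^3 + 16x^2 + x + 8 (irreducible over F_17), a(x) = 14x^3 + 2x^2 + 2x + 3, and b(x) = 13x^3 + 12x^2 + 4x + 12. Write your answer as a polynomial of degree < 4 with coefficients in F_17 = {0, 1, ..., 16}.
a · b ≡ 8x^3 + 2x^2 + 12x + 11 (mod f(x))

Multiply in F_17[x]: a(x)·b(x) = (14x^3 + 2x^2 + 2x + 3)·(13x^3 + 12x^2 + 4x + 12) = 12x^6 + 7x^5 + 4x^4 + x^3 + 2x + 2. This has degree ≥ 4, so divide by f(x) over F_17: 12x^6 + 7x^5 + 4x^4 + x^3 + 2x + 2 = (12x^2 + 5x + 1)·(x^4 + 3x^3 + 16x^2 + x + 8) + (8x^3 + 2x^2 + 12x + 11). Hence a·b ≡ 8x^3 + 2x^2 + 12x + 11 (mod f). (F_17[x]/(f) is a field with 17^4 = 83521 elements since f is irreducible of degree 4.)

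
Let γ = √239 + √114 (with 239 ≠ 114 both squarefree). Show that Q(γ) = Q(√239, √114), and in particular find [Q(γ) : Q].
[Q(γ) : Q] = 4 (equivalently, Q(γ) = Q(√239, √114))

Obviously Q(γ) ⊆ Q(√239, √114), and [Q(√239, √114):Q] = 4 (since 239, 114 are distinct squarefree integers > 1 with 27246 not a perfect square). To show equality we compute the minimal polynomial of γ. From γ = √239 + √114: γ^2 = 239 + 2√(27246) + 114 = 353 + 2√(27246), so γ^2 - 353 = 2√(27246); squaring, (γ^2 - 353)^2 = 4·27246, i.e. γ^4 - 706γ^2 + 124609 - 108984 = 0, i.e. γ^4 - 706γ^2 + 15625 = 0. So γ is a root of x^4 - 706x^2 + 15625. This polynomial is irreducible over Q: it has no rational root (each ±√239 ± √114 is irrational), and any factorization into two quadratics over Q would force √(27246) ∈ Q (pairing opposite roots) or √239, √114 ∈ Q (other pairings), all impossible. Hence [Q(γ):Q] = 4 = [Q(√239, √114):Q], so Q(γ) = Q(√239, √114).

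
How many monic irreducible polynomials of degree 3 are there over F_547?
There are 54555592 monic irreducible polynomials of degree 3 over F_547

Each element of F_{547^3} that lies in no proper subfield is a root of exactly one monic irreducible of degree 3 over F_547, and each such polynomial has 3 distinct roots in F_{547^3}. By Möbius inversion the count is N_547(3) = (1/3) Σ_{d|3} μ(3/d) · 547^d = (1/3)(μ(3)·547^1 + μ(1)·547^3) = 163666776/3 = 54555592.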